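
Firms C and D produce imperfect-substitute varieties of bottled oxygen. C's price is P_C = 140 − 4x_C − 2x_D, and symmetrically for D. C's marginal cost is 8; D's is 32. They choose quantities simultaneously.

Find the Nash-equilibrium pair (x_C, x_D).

14, 10

Firm C's profit: π = x_C(140 − 4x_C − 2x_D) − 8x_C.
∂π/∂x_C = 132 − 8x_C − 2x_D = 0 ⇒ x_C = 16.5 − 0.25x_D.
Similarly x_D = 13.5 − 0.25x_C.
Solving the two reaction functions simultaneously: (1 − (−0.25)(−0.25))x_C = 16.5 − 0.25·13.5, so 0.9375x_C = 13.125 and x_C = 14.
Then x_D = 13.5 − 0.25·14 = 10.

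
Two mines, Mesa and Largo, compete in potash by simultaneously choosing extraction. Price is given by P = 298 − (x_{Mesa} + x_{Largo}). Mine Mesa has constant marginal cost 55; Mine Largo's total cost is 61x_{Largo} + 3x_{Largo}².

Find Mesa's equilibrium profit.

12950.44

Mine Mesa's profit: π = x_{Mesa}(298 − (x_{Mesa} + x_{Largo})) − 55x_{Mesa}.
∂π/∂x_{Mesa} = 243 − 2x_{Mesa} − x_{Largo} = 0, so x_{Mesa} = 121.5 − 0.5x_{Largo}.
For Largo: ∂π/∂x_{Largo} = 237 − 8x_{Largo} − x_{Mesa} = 0 ⇒ x_{Largo} = 29.625 − 0.125x_{Mesa}.
Plugging x_{Largo} into Mesa's best response: x_{Mesa} = 121.5 − 0.5(29.625 − 0.125x_{Mesa}) ⇒ 0.9375x_{Mesa} = 106.6875, so x_{Mesa} = 113.8.
Then x_{Largo} = 29.625 − 0.125·113.8 = 15.4.
Price P = 298 − 129.2 = 168.8.
Mesa's profit: (168.8 − 55)·113.8 = 12950.44.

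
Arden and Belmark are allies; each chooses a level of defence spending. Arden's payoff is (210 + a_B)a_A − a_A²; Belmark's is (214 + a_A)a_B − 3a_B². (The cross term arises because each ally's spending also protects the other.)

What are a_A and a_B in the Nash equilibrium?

134, 58

Expanding Arden's payoff: 210a_A + a_Ba_A − a_A².
∂π/∂a_A = 210 + a_B − 2a_A = 0, so a_A = 105 + 0.5a_B.
Likewise for Belmark: a_B = 107/3 + (1/6)a_A.
Plugging a_B into Arden's best response: a_A = 105 + 0.5(107/3 + (1/6)a_A) ⇒ (11/12)a_A = 737/6, so a_A = 134.
Then a_B = 107/3 + (1/6)·134 = 58.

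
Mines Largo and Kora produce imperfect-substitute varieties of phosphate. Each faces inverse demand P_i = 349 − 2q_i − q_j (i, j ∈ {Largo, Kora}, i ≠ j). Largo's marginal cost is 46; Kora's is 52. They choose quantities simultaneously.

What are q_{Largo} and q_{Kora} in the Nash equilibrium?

Mine Largo's profit: π = q_{Largo}(349 − 2q_{Largo} − q_{Kora}) − 46q_{Largo}.
∂π/∂q_{Largo} = 303 − 4q_{Largo} − q_{Kora} = 0 ⇒ q_{Largo} = 75.75 − 0.25q_{Kora}.
Similarly q_{Kora} = 74.25 − 0.25q_{Largo}.
Solving the two reaction functions simultaneously: (1 − (−0.25)(−0.25))q_{Largo} = 75.75 − 0.25·74.25, so 0.9375q_{Largo} = 57.1875 and q_{Largo} = 61.
Then q_{Kora} = 74.25 − 0.25·61 = 59.

61, 59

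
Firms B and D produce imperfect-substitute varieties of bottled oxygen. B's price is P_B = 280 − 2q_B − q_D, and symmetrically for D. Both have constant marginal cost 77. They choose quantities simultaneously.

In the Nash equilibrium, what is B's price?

158.2

Firm B's profit: π = q_B(280 − 2q_B − q_D) − 77q_B.
∂π/∂q_B = 203 − 4q_B − q_D = 0 ⇒ q_B = 50.75 − 0.25q_D.
Setting q_B = q_D in the reaction function: q_B = 50.75 − 0.25q_B, so q_B = 50.75 / 1.25 = 40.6.
P_B = 280 − 2·40.6 − 40.6 = 158.2.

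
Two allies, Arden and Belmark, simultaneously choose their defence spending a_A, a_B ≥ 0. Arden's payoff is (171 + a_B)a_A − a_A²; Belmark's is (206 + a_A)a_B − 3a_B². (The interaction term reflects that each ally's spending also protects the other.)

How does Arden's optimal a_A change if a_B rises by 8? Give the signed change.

4

Expanding Arden's payoff: 171a_A + a_Ba_A − a_A².
∂π/∂a_A = 171 + a_B − 2a_A = 0, so a_A = 85.5 + 0.5a_B.
The reaction-function slope is 0.5, so an 8-unit rise in a_B moves a_A by 0.5 × 8 = 4. Arden's best response rises — the actions are strategic complements.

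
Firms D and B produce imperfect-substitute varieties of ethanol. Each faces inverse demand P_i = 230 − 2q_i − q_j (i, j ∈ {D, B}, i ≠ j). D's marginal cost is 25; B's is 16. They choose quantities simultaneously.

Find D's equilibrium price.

Firm D's profit: π = q_D(230 − 2q_D − q_B) − 25q_D.
∂π/∂q_D = 205 − 4q_D − q_B = 0 ⇒ q_D = 51.25 − 0.25q_B.
Similarly q_B = 53.5 − 0.25q_D.
Substituting the second reaction function into the first: q_D = 51.25 − 0.25(53.5 − 0.25q_D), which gives 0.9375q_D = 37.875 ⇒ q_D = 40.4.
Then q_B = 53.5 − 0.25·40.4 = 43.4.
P_D = 230 − 2·40.4 − 43.4 = 105.8.

105.8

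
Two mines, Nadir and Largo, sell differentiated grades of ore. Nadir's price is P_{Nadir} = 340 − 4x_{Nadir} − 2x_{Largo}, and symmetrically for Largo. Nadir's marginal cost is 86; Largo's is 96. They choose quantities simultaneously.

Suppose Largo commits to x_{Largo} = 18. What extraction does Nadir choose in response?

27.25

Mine Nadir's profit: π = x_{Nadir}(340 − 4x_{Nadir} − 2x_{Largo}) − 86x_{Nadir}.
∂π/∂x_{Nadir} = 254 − 8x_{Nadir} − 2x_{Largo} = 0 ⇒ x_{Nadir} = 31.75 − 0.25x_{Largo}.
At x_{Largo} = 18: x_{Nadir} = 31.75 − 0.25·18 = 27.25.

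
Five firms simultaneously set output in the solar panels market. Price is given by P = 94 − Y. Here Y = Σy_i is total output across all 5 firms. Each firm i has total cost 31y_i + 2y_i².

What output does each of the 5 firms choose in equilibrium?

6.3

A representative firm's profit is π_i = y_i(94 − Y) − 31y_i − 2y_i², with Y = y_i + Σ_{j≠i} y_j.
First-order condition: 63 − 6y_i − Σ_{j≠i} y_j = 0.
With identical firms, set every y_j = y: then 63 − 6y − 4y = 0, i.e. y = 63/10 = 6.3.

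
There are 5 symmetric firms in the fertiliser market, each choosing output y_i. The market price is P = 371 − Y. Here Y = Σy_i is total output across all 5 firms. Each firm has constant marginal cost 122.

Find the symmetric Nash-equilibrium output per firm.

41.5

A representative firm's profit is π_i = y_i(371 − Y) − 122y_i, with Y = y_i + Σ_{j≠i} y_j.
First-order condition: 249 − 2y_i − Σ_{j≠i} y_j = 0.
Imposing symmetry (y_j = y for all j) turns Σ_{j≠i} y_j into 4y, so 249 = 6y and y = 41.5.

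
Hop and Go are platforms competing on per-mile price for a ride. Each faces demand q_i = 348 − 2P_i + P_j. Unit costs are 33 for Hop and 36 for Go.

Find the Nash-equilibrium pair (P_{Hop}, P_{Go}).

Hop's profit: π = (P_{Hop} − 33)(348 − 2P_{Hop} + P_{Go}).
∂π/∂P_{Hop} = 414 − 4P_{Hop} + P_{Go} = 0 ⇒ P_{Hop} = 103.5 + 0.25P_{Go}.
Similarly P_{Go} = 105 + 0.25P_{Hop}.
Plugging P_{Go} into Hop's best response: P_{Hop} = 103.5 + 0.25(105 + 0.25P_{Hop}) ⇒ 0.9375P_{Hop} = 129.75, so P_{Hop} = 138.4.
Then P_{Go} = 105 + 0.25·138.4 = 139.6.

138.4, 139.6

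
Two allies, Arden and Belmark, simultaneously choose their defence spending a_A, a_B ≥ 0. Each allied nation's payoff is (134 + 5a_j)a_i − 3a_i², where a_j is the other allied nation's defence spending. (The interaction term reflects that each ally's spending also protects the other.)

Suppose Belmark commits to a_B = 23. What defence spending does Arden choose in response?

Arden's payoff is (134 + 5a_B)a_A − 3a_A².
∂π/∂a_A = 134 + 5a_B − 6a_A = 0, so a_A = 67/3 + (5/6)a_B.
At a_B = 23: a_A = 67/3 + (5/6)·23 = 41.5.

41.5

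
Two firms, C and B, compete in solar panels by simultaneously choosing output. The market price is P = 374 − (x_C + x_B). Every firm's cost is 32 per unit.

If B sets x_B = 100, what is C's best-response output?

121

Firm C's profit: π = x_C(374 − (x_C + x_B)) − 32x_C.
∂π/∂x_C = 342 − 2x_C − x_B = 0, so x_C = 171 − 0.5x_B.
At x_B = 100: x_C = 171 − 0.5·100 = 121.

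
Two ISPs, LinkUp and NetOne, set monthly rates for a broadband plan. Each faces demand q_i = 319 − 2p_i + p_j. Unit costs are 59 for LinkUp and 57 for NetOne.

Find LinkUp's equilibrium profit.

LinkUp's profit: π = (p_{LinkUp} − 59)(319 − 2p_{LinkUp} + p_{NetOne}).
∂π/∂p_{LinkUp} = 437 − 4p_{LinkUp} + p_{NetOne} = 0 ⇒ p_{LinkUp} = 109.25 + 0.25p_{NetOne}.
Similarly p_{NetOne} = 108.25 + 0.25p_{LinkUp}.
Plugging p_{NetOne} into LinkUp's best response: p_{LinkUp} = 109.25 + 0.25(108.25 + 0.25p_{LinkUp}) ⇒ 0.9375p_{LinkUp} = 136.3125, so p_{LinkUp} = 145.4.
Then p_{NetOne} = 108.25 + 0.25·145.4 = 144.6.
q_{LinkUp} = 319 − 2·145.4 + 144.6 = 172.8.
Profit = (145.4 − 59)·172.8 = 14929.92.

14929.92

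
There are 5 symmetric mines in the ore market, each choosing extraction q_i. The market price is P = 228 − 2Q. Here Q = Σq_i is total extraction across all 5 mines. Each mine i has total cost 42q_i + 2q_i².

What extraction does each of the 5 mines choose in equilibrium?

A representative mine's profit is π_i = q_i(228 − 2Q) − 42q_i − 2q_i², with Q = q_i + Σ_{j≠i} q_j.
First-order condition: 186 − 8q_i − 2Σ_{j≠i} q_j = 0.
With identical mines, set every q_j = q: then 186 − 8q − 8q = 0, i.e. q = 186/16 = 11.625.

11.625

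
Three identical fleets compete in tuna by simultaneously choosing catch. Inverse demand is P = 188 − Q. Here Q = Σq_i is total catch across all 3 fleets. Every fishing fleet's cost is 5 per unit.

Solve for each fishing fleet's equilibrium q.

45.75

A representative fishing fleet's profit is π_i = q_i(188 − Q) − 5q_i, with Q = q_i + Σ_{j≠i} q_j.
First-order condition: 183 − 2q_i − Σ_{j≠i} q_j = 0.
With identical fishing fleets, set every q_j = q: then 183 − 2q − 2q = 0, i.e. q = 183/4 = 45.75.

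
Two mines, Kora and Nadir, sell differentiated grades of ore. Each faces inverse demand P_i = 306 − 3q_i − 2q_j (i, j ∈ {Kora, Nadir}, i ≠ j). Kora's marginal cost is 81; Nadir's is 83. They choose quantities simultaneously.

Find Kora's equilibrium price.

Mine Kora's profit: π = q_{Kora}(306 − 3q_{Kora} − 2q_{Nadir}) − 81q_{Kora}.
∂π/∂q_{Kora} = 225 − 6q_{Kora} − 2q_{Nadir} = 0 ⇒ q_{Kora} = 37.5 − (1/3)q_{Nadir}.
Similarly q_{Nadir} = 223/6 − (1/3)q_{Kora}.
Substituting the second reaction function into the first: q_{Kora} = 37.5 − (1/3)(223/6 − (1/3)q_{Kora}), which gives (8/9)q_{Kora} = 226/9 ⇒ q_{Kora} = 28.25.
Then q_{Nadir} = 223/6 − (1/3)·28.25 = 27.75.
P_{Kora} = 306 − 3·28.25 − 2·27.75 = 165.75.

165.75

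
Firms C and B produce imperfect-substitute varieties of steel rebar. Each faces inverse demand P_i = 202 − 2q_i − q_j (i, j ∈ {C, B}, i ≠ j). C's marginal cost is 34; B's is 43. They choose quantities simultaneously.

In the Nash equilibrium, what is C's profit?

2339.28

Firm C's profit: π = q_C(202 − 2q_C − q_B) − 34q_C.
∂π/∂q_C = 168 − 4q_C − q_B = 0 ⇒ q_C = 42 − 0.25q_B.
Similarly q_B = 39.75 − 0.25q_C.
Solving the two reaction functions simultaneously: (1 − (−0.25)(−0.25))q_C = 42 − 0.25·39.75, so 0.9375q_C = 32.0625 and q_C = 34.2.
Then q_B = 39.75 − 0.25·34.2 = 31.2.
P_C = 202 − 2·34.2 − 31.2 = 102.4.
Profit = (102.4 − 34)·34.2 = 2339.28.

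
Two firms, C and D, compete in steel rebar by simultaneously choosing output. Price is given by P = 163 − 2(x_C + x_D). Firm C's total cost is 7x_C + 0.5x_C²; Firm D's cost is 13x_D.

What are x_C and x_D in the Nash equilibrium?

20.25, 27.375

Firm C's profit: π = x_C(163 − 2(x_C + x_D)) − 7x_C − 0.5x_C².
∂π/∂x_C = 156 − 5x_C − 2x_D = 0, so x_C = 31.2 − 0.4x_D.
For D: ∂π/∂x_D = 150 − 4x_D − 2x_C = 0 ⇒ x_D = 37.5 − 0.5x_C.
Substituting the second reaction function into the first: x_C = 31.2 − 0.4(37.5 − 0.5x_C), which gives 0.8x_C = 16.2 ⇒ x_C = 20.25.
Then x_D = 37.5 − 0.5·20.25 = 27.375.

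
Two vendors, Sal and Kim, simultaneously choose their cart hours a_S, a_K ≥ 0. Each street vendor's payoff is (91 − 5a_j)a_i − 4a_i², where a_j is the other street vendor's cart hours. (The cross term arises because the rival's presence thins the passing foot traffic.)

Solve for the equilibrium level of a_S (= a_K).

7

Sal's payoff is (91 − 5a_K)a_S − 4a_S².
∂π/∂a_S = 91 − 5a_K − 8a_S = 0, so a_S = 11.375 − 0.625a_K.
Setting a_S = a_K in the reaction function: a_S = 11.375 − 0.625a_S, so a_S = 11.375 / 1.625 = 7.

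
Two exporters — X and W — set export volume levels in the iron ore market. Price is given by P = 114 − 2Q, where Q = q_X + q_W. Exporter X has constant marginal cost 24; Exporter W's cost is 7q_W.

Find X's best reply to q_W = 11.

17

Exporter X's profit: π = q_X(114 − 2(q_X + q_W)) − 24q_X.
∂π/∂q_X = 90 − 4q_X − 2q_W = 0, so q_X = 22.5 − 0.5q_W.
At q_W = 11: q_X = 22.5 − 0.5·11 = 17.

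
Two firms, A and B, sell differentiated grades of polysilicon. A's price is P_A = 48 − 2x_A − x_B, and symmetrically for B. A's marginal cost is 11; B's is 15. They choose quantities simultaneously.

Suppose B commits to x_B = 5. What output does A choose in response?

Firm A's profit: π = x_A(48 − 2x_A − x_B) − 11x_A.
∂π/∂x_A = 37 − 4x_A − x_B = 0 ⇒ x_A = 9.25 − 0.25x_B.
At x_B = 5: x_A = 9.25 − 0.25·5 = 8.

8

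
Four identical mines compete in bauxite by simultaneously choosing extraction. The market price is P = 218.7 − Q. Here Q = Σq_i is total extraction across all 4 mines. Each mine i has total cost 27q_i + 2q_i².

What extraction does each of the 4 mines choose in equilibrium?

21.3

A representative mine's profit is π_i = q_i(218.7 − Q) − 27q_i − 2q_i², with Q = q_i + Σ_{j≠i} q_j.
First-order condition: 191.7 − 6q_i − Σ_{j≠i} q_j = 0.
In a symmetric equilibrium every mine chooses the same q, so Σ_{j≠i} q_j = 3q. The condition becomes 191.7 − 9q = 0, giving q = 191.7/9 = 21.3.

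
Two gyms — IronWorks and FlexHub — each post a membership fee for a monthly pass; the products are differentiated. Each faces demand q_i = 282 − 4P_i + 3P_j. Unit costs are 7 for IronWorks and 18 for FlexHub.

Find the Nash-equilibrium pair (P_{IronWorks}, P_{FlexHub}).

IronWorks's profit: π = (P_{IronWorks} − 7)(282 − 4P_{IronWorks} + 3P_{FlexHub}).
∂π/∂P_{IronWorks} = 310 − 8P_{IronWorks} + 3P_{FlexHub} = 0 ⇒ P_{IronWorks} = 38.75 + 0.375P_{FlexHub}.
Similarly P_{FlexHub} = 44.25 + 0.375P_{IronWorks}.
Solving the two reaction functions simultaneously: (1 − (0.375)(0.375))P_{IronWorks} = 38.75 + 0.375·44.25, so (55/64)P_{IronWorks} = 1771/32 and P_{IronWorks} = 64.4.
Then P_{FlexHub} = 44.25 + 0.375·64.4 = 68.4.

64.4, 68.4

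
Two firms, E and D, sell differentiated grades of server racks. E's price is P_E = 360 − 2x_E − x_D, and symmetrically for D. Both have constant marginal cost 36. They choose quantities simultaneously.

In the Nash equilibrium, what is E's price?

Firm E's profit: π = x_E(360 − 2x_E − x_D) − 36x_E.
∂π/∂x_E = 324 − 4x_E − x_D = 0 ⇒ x_E = 81 − 0.25x_D.
The game is symmetric, so in equilibrium x_D = x_E: the reaction function gives 1.25x_E = 81, hence x_E = 64.8.
P_E = 360 − 2·64.8 − 64.8 = 165.6.

165.6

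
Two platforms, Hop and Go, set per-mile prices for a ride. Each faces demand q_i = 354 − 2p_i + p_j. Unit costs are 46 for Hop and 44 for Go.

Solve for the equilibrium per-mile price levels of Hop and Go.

Hop's profit: π = (p_{Hop} − 46)(354 − 2p_{Hop} + p_{Go}).
∂π/∂p_{Hop} = 446 − 4p_{Hop} + p_{Go} = 0 ⇒ p_{Hop} = 111.5 + 0.25p_{Go}.
Similarly p_{Go} = 110.5 + 0.25p_{Hop}.
Plugging p_{Go} into Hop's best response: p_{Hop} = 111.5 + 0.25(110.5 + 0.25p_{Hop}) ⇒ 0.9375p_{Hop} = 139.125, so p_{Hop} = 148.4.
Then p_{Go} = 110.5 + 0.25·148.4 = 147.6.

148.4, 147.6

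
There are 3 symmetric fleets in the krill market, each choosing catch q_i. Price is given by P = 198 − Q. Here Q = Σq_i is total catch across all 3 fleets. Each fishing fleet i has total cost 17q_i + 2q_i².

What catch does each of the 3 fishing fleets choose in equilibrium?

22.625

A representative fishing fleet's profit is π_i = q_i(198 − Q) − 17q_i − 2q_i², with Q = q_i + Σ_{j≠i} q_j.
First-order condition: 181 − 6q_i − Σ_{j≠i} q_j = 0.
With identical fishing fleets, set every q_j = q: then 181 − 6q − 2q = 0, i.e. q = 181/8 = 22.625.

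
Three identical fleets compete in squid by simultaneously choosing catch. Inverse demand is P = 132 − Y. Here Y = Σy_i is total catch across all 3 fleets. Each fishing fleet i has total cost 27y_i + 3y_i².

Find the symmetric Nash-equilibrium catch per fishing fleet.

10.5

A representative fishing fleet's profit is π_i = y_i(132 − Y) − 27y_i − 3y_i², with Y = y_i + Σ_{j≠i} y_j.
First-order condition: 105 − 8y_i − Σ_{j≠i} y_j = 0.
With identical fishing fleets, set every y_j = y: then 105 − 8y − 2y = 0, i.e. y = 105/10 = 10.5.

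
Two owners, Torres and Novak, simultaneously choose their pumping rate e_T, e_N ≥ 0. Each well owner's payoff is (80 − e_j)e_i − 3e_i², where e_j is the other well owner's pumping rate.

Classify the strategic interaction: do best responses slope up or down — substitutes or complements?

Torres's payoff is (80 − e_N)e_T − 3e_T².
∂π/∂e_T = 80 − e_N − 6e_T = 0, so e_T = 40/3 − (1/6)e_N.
The best-response slope de_T/de_N = −1/6 < 0: the reaction function is downward-sloping, so the choices are strategic substitutes.

strategic substitutes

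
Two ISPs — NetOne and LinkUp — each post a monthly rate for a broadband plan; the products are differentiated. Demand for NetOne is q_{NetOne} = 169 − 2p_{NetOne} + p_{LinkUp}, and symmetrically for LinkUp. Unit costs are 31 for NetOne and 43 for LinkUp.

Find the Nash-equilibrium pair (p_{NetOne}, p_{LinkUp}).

NetOne's profit: π = (p_{NetOne} − 31)(169 − 2p_{NetOne} + p_{LinkUp}).
∂π/∂p_{NetOne} = 231 − 4p_{NetOne} + p_{LinkUp} = 0 ⇒ p_{NetOne} = 57.75 + 0.25p_{LinkUp}.
Similarly p_{LinkUp} = 63.75 + 0.25p_{NetOne}.
Plugging p_{LinkUp} into NetOne's best response: p_{NetOne} = 57.75 + 0.25(63.75 + 0.25p_{NetOne}) ⇒ 0.9375p_{NetOne} = 73.6875, so p_{NetOne} = 78.6.
Then p_{LinkUp} = 63.75 + 0.25·78.6 = 83.4.

78.6, 83.4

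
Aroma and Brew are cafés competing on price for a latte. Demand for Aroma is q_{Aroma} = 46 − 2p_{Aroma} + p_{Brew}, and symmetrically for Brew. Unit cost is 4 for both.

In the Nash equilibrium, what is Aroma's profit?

Aroma's profit: π = (p_{Aroma} − 4)(46 − 2p_{Aroma} + p_{Brew}).
∂π/∂p_{Aroma} = 54 − 4p_{Aroma} + p_{Brew} = 0 ⇒ p_{Aroma} = 13.5 + 0.25p_{Brew}.
The game is symmetric, so in equilibrium p_{Brew} = p_{Aroma}: the reaction function gives 0.75p_{Aroma} = 13.5, hence p_{Aroma} = 18.
q_{Aroma} = 46 − 2·18 + 18 = 28.
Profit = (18 − 4)·28 = 392.

392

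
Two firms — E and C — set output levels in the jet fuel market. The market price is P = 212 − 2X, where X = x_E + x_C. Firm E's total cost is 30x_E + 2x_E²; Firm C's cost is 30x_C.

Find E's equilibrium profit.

Firm E's profit: π = x_E(212 − 2(x_E + x_C)) − 30x_E − 2x_E².
∂π/∂x_E = 182 − 8x_E − 2x_C = 0, so x_E = 22.75 − 0.25x_C.
For C: ∂π/∂x_C = 182 − 4x_C − 2x_E = 0 ⇒ x_C = 45.5 − 0.5x_E.
Plugging x_C into E's best response: x_E = 22.75 − 0.25(45.5 − 0.5x_E) ⇒ 0.875x_E = 11.375, so x_E = 13.
Then x_C = 45.5 − 0.5·13 = 39.
Price P = 212 − 2·52 = 108.
E's profit: (108 − 30)·13 − 2(13)² = 676.

676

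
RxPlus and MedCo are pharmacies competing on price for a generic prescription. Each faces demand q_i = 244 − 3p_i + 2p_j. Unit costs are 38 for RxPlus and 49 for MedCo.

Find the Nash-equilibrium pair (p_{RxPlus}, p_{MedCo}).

RxPlus's profit: π = (p_{RxPlus} − 38)(244 − 3p_{RxPlus} + 2p_{MedCo}).
∂π/∂p_{RxPlus} = 358 − 6p_{RxPlus} + 2p_{MedCo} = 0 ⇒ p_{RxPlus} = 179/3 + (1/3)p_{MedCo}.
Similarly p_{MedCo} = 391/6 + (1/3)p_{RxPlus}.
Plugging p_{MedCo} into RxPlus's best response: p_{RxPlus} = 179/3 + (1/3)(391/6 + (1/3)p_{RxPlus}) ⇒ (8/9)p_{RxPlus} = 1465/18, so p_{RxPlus} = 91.5625.
Then p_{MedCo} = 391/6 + (1/3)·91.5625 = 95.6875.

91.5625, 95.6875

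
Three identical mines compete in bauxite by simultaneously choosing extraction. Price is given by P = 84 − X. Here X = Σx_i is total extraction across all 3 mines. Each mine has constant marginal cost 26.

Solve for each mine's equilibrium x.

14.5

A representative mine's profit is π_i = x_i(84 − X) − 26x_i, with X = x_i + Σ_{j≠i} x_j.
First-order condition: 58 − 2x_i − Σ_{j≠i} x_j = 0.
In a symmetric equilibrium every mine chooses the same x, so Σ_{j≠i} x_j = 2x. The condition becomes 58 − 4x = 0, giving x = 58/4 = 14.5.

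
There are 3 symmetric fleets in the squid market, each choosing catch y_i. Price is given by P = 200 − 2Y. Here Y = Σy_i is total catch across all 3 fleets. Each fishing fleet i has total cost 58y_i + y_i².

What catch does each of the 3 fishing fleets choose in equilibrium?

A representative fishing fleet's profit is π_i = y_i(200 − 2Y) − 58y_i − y_i², with Y = y_i + Σ_{j≠i} y_j.
First-order condition: 142 − 6y_i − 2Σ_{j≠i} y_j = 0.
Imposing symmetry (y_j = y for all j) turns Σ_{j≠i} y_j into 2y, so 142 = 10y and y = 14.2.

14.2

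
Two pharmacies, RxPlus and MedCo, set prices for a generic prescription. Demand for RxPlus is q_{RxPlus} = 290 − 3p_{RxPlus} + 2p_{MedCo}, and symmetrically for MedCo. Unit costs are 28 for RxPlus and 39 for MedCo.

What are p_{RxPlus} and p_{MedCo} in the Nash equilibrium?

95.5625, 99.6875

RxPlus's profit: π = (p_{RxPlus} − 28)(290 − 3p_{RxPlus} + 2p_{MedCo}).
∂π/∂p_{RxPlus} = 374 − 6p_{RxPlus} + 2p_{MedCo} = 0 ⇒ p_{RxPlus} = 187/3 + (1/3)p_{MedCo}.
Similarly p_{MedCo} = 407/6 + (1/3)p_{RxPlus}.
Plugging p_{MedCo} into RxPlus's best response: p_{RxPlus} = 187/3 + (1/3)(407/6 + (1/3)p_{RxPlus}) ⇒ (8/9)p_{RxPlus} = 1529/18, so p_{RxPlus} = 95.5625.
Then p_{MedCo} = 407/6 + (1/3)·95.5625 = 99.6875.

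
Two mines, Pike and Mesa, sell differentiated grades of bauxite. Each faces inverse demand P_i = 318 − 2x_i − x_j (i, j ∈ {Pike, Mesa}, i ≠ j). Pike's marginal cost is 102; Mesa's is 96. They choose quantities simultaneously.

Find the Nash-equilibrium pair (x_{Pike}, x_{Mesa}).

42.8, 44.8

Mine Pike's profit: π = x_{Pike}(318 − 2x_{Pike} − x_{Mesa}) − 102x_{Pike}.
∂π/∂x_{Pike} = 216 − 4x_{Pike} − x_{Mesa} = 0 ⇒ x_{Pike} = 54 − 0.25x_{Mesa}.
Similarly x_{Mesa} = 55.5 − 0.25x_{Pike}.
Plugging x_{Mesa} into Pike's best response: x_{Pike} = 54 − 0.25(55.5 − 0.25x_{Pike}) ⇒ 0.9375x_{Pike} = 40.125, so x_{Pike} = 42.8.
Then x_{Mesa} = 55.5 − 0.25·42.8 = 44.8.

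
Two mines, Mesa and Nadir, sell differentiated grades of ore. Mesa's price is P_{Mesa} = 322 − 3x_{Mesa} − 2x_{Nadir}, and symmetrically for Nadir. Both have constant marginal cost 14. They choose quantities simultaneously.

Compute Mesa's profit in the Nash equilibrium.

4446.75

Mine Mesa's profit: π = x_{Mesa}(322 − 3x_{Mesa} − 2x_{Nadir}) − 14x_{Mesa}.
∂π/∂x_{Mesa} = 308 − 6x_{Mesa} − 2x_{Nadir} = 0 ⇒ x_{Mesa} = 154/3 − (1/3)x_{Nadir}.
The game is symmetric, so in equilibrium x_{Nadir} = x_{Mesa}: the reaction function gives (4/3)x_{Mesa} = 154/3, hence x_{Mesa} = 38.5.
P_{Mesa} = 322 − 3·38.5 − 2·38.5 = 129.5.
Profit = (129.5 − 14)·38.5 = 4446.75.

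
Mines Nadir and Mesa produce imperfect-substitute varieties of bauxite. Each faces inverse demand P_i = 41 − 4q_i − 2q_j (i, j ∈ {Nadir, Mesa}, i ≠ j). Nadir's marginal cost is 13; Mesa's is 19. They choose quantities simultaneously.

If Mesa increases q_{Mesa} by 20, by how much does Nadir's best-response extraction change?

Mine Nadir's profit: π = q_{Nadir}(41 − 4q_{Nadir} − 2q_{Mesa}) − 13q_{Nadir}.
∂π/∂q_{Nadir} = 28 − 8q_{Nadir} − 2q_{Mesa} = 0 ⇒ q_{Nadir} = 3.5 − 0.25q_{Mesa}.
The reaction-function slope is −0.25, so a 20-unit rise in q_{Mesa} moves q_{Nadir} by −0.25 × 20 = −5. Nadir's best response falls — the actions are strategic substitutes.

-5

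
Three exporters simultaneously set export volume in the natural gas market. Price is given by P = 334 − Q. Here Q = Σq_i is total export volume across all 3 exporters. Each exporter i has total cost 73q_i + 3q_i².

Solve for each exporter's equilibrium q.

26.1

A representative exporter's profit is π_i = q_i(334 − Q) − 73q_i − 3q_i², with Q = q_i + Σ_{j≠i} q_j.
First-order condition: 261 − 8q_i − Σ_{j≠i} q_j = 0.
Imposing symmetry (q_j = q for all j) turns Σ_{j≠i} q_j into 2q, so 261 = 10q and q = 26.1.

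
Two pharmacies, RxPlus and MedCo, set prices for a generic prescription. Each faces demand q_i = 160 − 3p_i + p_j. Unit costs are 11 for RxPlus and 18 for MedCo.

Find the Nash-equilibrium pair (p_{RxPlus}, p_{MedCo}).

39.2, 42.2

RxPlus's profit: π = (p_{RxPlus} − 11)(160 − 3p_{RxPlus} + p_{MedCo}).
∂π/∂p_{RxPlus} = 193 − 6p_{RxPlus} + p_{MedCo} = 0 ⇒ p_{RxPlus} = 193/6 + (1/6)p_{MedCo}.
Similarly p_{MedCo} = 107/3 + (1/6)p_{RxPlus}.
Substituting the second reaction function into the first: p_{RxPlus} = 193/6 + (1/6)(107/3 + (1/6)p_{RxPlus}), which gives (35/36)p_{RxPlus} = 343/9 ⇒ p_{RxPlus} = 39.2.
Then p_{MedCo} = 107/3 + (1/6)·39.2 = 42.2.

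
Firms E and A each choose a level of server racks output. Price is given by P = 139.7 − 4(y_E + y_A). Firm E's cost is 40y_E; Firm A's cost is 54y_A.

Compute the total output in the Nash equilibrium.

15.45

Firm E's profit: π = y_E(139.7 − 4(y_E + y_A)) − 40y_E.
∂π/∂y_E = 99.7 − 8y_E − 4y_A = 0, so y_E = 12.4625 − 0.5y_A.
By the same steps for A: y_A = 10.7125 − 0.5y_E.
Plugging y_A into E's best response: y_E = 12.4625 − 0.5(10.7125 − 0.5y_E) ⇒ 0.75y_E = 1137/160, so y_E = 9.475.
Then y_A = 10.7125 − 0.5·9.475 = 5.975.
Total output: 9.475 + 5.975 = 15.45.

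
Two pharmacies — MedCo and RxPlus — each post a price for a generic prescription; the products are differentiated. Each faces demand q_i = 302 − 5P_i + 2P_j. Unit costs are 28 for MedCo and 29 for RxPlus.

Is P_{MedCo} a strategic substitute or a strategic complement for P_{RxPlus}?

strategic complements

MedCo's profit: π = (P_{MedCo} − 28)(302 − 5P_{MedCo} + 2P_{RxPlus}).
∂π/∂P_{MedCo} = 442 − 10P_{MedCo} + 2P_{RxPlus} = 0 ⇒ P_{MedCo} = 44.2 + 0.2P_{RxPlus}.
The best-response slope dP_{MedCo}/dP_{RxPlus} = 0.2 > 0: the reaction function is upward-sloping, so the choices are strategic complements.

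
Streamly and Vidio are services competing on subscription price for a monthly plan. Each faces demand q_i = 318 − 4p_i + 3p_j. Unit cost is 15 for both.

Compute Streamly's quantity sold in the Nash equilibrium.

Streamly's profit: π = (p_{Streamly} − 15)(318 − 4p_{Streamly} + 3p_{Vidio}).
∂π/∂p_{Streamly} = 378 − 8p_{Streamly} + 3p_{Vidio} = 0 ⇒ p_{Streamly} = 47.25 + 0.375p_{Vidio}.
The game is symmetric, so in equilibrium p_{Vidio} = p_{Streamly}: the reaction function gives 0.625p_{Streamly} = 47.25, hence p_{Streamly} = 75.6.
q_{Streamly} = 318 − 4·75.6 + 3·75.6 = 242.4.

242.4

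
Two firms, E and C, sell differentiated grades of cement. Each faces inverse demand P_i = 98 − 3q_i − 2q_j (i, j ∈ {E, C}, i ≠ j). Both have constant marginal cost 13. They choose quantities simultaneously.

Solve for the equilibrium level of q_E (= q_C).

10.625

Firm E's profit: π = q_E(98 − 3q_E − 2q_C) − 13q_E.
∂π/∂q_E = 85 − 6q_E − 2q_C = 0 ⇒ q_E = 85/6 − (1/3)q_C.
The game is symmetric, so in equilibrium q_C = q_E: the reaction function gives (4/3)q_E = 85/6, hence q_E = 10.625.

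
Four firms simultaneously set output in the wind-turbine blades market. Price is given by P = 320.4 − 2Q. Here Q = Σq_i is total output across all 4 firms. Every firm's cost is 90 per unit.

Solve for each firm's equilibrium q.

23.04

A representative firm's profit is π_i = q_i(320.4 − 2Q) − 90q_i, with Q = q_i + Σ_{j≠i} q_j.
First-order condition: 230.4 − 4q_i − 2Σ_{j≠i} q_j = 0.
In a symmetric equilibrium every firm chooses the same q, so Σ_{j≠i} q_j = 3q. The condition becomes 230.4 − 10q = 0, giving q = 230.4/10 = 23.04.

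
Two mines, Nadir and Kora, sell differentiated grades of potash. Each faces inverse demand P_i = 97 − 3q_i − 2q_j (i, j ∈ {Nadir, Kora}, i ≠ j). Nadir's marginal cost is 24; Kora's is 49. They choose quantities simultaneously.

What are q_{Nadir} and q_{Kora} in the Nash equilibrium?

Mine Nadir's profit: π = q_{Nadir}(97 − 3q_{Nadir} − 2q_{Kora}) − 24q_{Nadir}.
∂π/∂q_{Nadir} = 73 − 6q_{Nadir} − 2q_{Kora} = 0 ⇒ q_{Nadir} = 73/6 − (1/3)q_{Kora}.
Similarly q_{Kora} = 8 − (1/3)q_{Nadir}.
Plugging q_{Kora} into Nadir's best response: q_{Nadir} = 73/6 − (1/3)(8 − (1/3)q_{Nadir}) ⇒ (8/9)q_{Nadir} = 9.5, so q_{Nadir} = 10.6875.
Then q_{Kora} = 8 − (1/3)·10.6875 = 4.4375.

10.6875, 4.4375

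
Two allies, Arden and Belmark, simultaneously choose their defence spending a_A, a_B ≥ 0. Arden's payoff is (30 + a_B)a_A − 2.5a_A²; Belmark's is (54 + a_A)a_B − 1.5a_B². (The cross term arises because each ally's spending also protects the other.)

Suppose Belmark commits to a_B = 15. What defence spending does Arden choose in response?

Expanding Arden's payoff: 30a_A + a_Ba_A − 2.5a_A².
∂π/∂a_A = 30 + a_B − 5a_A = 0, so a_A = 6 + 0.2a_B.
At a_B = 15: a_A = 6 + 0.2·15 = 9.

9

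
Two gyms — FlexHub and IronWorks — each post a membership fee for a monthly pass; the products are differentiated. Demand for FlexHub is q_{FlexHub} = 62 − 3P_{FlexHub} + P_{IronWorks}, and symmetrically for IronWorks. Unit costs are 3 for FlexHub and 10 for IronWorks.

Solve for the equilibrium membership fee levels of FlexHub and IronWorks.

14.8, 17.8

FlexHub's profit: π = (P_{FlexHub} − 3)(62 − 3P_{FlexHub} + P_{IronWorks}).
∂π/∂P_{FlexHub} = 71 − 6P_{FlexHub} + P_{IronWorks} = 0 ⇒ P_{FlexHub} = 71/6 + (1/6)P_{IronWorks}.
Similarly P_{IronWorks} = 46/3 + (1/6)P_{FlexHub}.
Substituting the second reaction function into the first: P_{FlexHub} = 71/6 + (1/6)(46/3 + (1/6)P_{FlexHub}), which gives (35/36)P_{FlexHub} = 259/18 ⇒ P_{FlexHub} = 14.8.
Then P_{IronWorks} = 46/3 + (1/6)·14.8 = 17.8.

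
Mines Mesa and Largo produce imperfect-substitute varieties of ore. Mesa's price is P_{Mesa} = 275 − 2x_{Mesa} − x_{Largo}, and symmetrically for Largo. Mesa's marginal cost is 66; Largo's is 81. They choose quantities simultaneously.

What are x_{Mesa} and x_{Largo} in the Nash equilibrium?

Mine Mesa's profit: π = x_{Mesa}(275 − 2x_{Mesa} − x_{Largo}) − 66x_{Mesa}.
∂π/∂x_{Mesa} = 209 − 4x_{Mesa} − x_{Largo} = 0 ⇒ x_{Mesa} = 52.25 − 0.25x_{Largo}.
Similarly x_{Largo} = 48.5 − 0.25x_{Mesa}.
Solving the two reaction functions simultaneously: (1 − (−0.25)(−0.25))x_{Mesa} = 52.25 − 0.25·48.5, so 0.9375x_{Mesa} = 40.125 and x_{Mesa} = 42.8.
Then x_{Largo} = 48.5 − 0.25·42.8 = 37.8.

42.8, 37.8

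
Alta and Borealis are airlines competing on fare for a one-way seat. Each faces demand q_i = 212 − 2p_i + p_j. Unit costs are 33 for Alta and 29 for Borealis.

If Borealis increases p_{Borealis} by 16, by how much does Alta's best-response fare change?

Alta's profit: π = (p_{Alta} − 33)(212 − 2p_{Alta} + p_{Borealis}).
∂π/∂p_{Alta} = 278 − 4p_{Alta} + p_{Borealis} = 0 ⇒ p_{Alta} = 69.5 + 0.25p_{Borealis}.
The reaction-function slope is 0.25, so a 16-unit rise in p_{Borealis} moves p_{Alta} by 0.25 × 16 = 4. Alta's best response rises — the actions are strategic complements.

4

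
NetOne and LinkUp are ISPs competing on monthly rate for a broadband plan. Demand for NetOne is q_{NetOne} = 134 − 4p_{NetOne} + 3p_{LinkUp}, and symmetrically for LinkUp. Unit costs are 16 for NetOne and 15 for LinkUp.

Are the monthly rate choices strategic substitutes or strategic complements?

strategic complements

NetOne's profit: π = (p_{NetOne} − 16)(134 − 4p_{NetOne} + 3p_{LinkUp}).
∂π/∂p_{NetOne} = 198 − 8p_{NetOne} + 3p_{LinkUp} = 0 ⇒ p_{NetOne} = 24.75 + 0.375p_{LinkUp}.
The best-response slope dp_{NetOne}/dp_{LinkUp} = 0.375 > 0: the reaction function is upward-sloping, so the choices are strategic complements.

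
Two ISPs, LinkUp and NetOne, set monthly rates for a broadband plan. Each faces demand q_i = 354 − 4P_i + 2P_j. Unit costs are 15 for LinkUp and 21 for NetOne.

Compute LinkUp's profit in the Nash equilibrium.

12012.16

LinkUp's profit: π = (P_{LinkUp} − 15)(354 − 4P_{LinkUp} + 2P_{NetOne}).
∂π/∂P_{LinkUp} = 414 − 8P_{LinkUp} + 2P_{NetOne} = 0 ⇒ P_{LinkUp} = 51.75 + 0.25P_{NetOne}.
Similarly P_{NetOne} = 54.75 + 0.25P_{LinkUp}.
Substituting the second reaction function into the first: P_{LinkUp} = 51.75 + 0.25(54.75 + 0.25P_{LinkUp}), which gives 0.9375P_{LinkUp} = 65.4375 ⇒ P_{LinkUp} = 69.8.
Then P_{NetOne} = 54.75 + 0.25·69.8 = 72.2.
q_{LinkUp} = 354 − 4·69.8 + 2·72.2 = 219.2.
Profit = (69.8 − 15)·219.2 = 12012.16.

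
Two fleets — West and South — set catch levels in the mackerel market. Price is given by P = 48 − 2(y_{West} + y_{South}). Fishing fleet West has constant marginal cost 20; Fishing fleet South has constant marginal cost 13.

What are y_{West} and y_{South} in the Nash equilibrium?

Fishing fleet West's profit: π = y_{West}(48 − 2(y_{West} + y_{South})) − 20y_{West}.
∂π/∂y_{West} = 28 − 4y_{West} − 2y_{South} = 0, so y_{West} = 7 − 0.5y_{South}.
By the same steps for South: y_{South} = 8.75 − 0.5y_{West}.
Solving the two reaction functions simultaneously: (1 − (−0.5)(−0.5))y_{West} = 7 − 0.5·8.75, so 0.75y_{West} = 2.625 and y_{West} = 3.5.
Then y_{South} = 8.75 − 0.5·3.5 = 7.

3.5, 7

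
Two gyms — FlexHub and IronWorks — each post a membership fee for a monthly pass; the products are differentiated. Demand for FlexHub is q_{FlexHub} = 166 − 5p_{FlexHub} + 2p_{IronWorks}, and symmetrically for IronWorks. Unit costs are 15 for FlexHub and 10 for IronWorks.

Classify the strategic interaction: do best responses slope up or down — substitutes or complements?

FlexHub's profit: π = (p_{FlexHub} − 15)(166 − 5p_{FlexHub} + 2p_{IronWorks}).
∂π/∂p_{FlexHub} = 241 − 10p_{FlexHub} + 2p_{IronWorks} = 0 ⇒ p_{FlexHub} = 24.1 + 0.2p_{IronWorks}.
The best-response slope dp_{FlexHub}/dp_{IronWorks} = 0.2 > 0: the reaction function is upward-sloping, so the choices are strategic complements.

strategic complements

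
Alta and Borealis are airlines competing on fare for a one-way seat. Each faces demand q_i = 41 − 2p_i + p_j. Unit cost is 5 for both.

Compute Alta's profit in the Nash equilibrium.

288

Alta's profit: π = (p_{Alta} − 5)(41 − 2p_{Alta} + p_{Borealis}).
∂π/∂p_{Alta} = 51 − 4p_{Alta} + p_{Borealis} = 0 ⇒ p_{Alta} = 12.75 + 0.25p_{Borealis}.
Setting p_{Alta} = p_{Borealis} in the reaction function: p_{Alta} = 12.75 + 0.25p_{Alta}, so p_{Alta} = 12.75 / 0.75 = 17.
q_{Alta} = 41 − 2·17 + 17 = 24.
Profit = (17 − 5)·24 = 288.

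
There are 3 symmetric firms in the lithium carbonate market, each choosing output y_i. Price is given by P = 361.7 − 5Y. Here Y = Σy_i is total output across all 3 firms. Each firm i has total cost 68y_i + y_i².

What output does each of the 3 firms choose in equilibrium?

A representative firm's profit is π_i = y_i(361.7 − 5Y) − 68y_i − y_i², with Y = y_i + Σ_{j≠i} y_j.
First-order condition: 293.7 − 12y_i − 5Σ_{j≠i} y_j = 0.
With identical firms, set every y_j = y: then 293.7 − 12y − 10y = 0, i.e. y = 293.7/22 = 13.35.

13.35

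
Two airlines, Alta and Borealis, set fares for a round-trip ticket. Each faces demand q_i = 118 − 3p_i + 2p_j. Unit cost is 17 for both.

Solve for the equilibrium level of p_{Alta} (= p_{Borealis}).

42.25

Alta's profit: π = (p_{Alta} − 17)(118 − 3p_{Alta} + 2p_{Borealis}).
∂π/∂p_{Alta} = 169 − 6p_{Alta} + 2p_{Borealis} = 0 ⇒ p_{Alta} = 169/6 + (1/3)p_{Borealis}.
The game is symmetric, so in equilibrium p_{Borealis} = p_{Alta}: the reaction function gives (2/3)p_{Alta} = 169/6, hence p_{Alta} = 42.25.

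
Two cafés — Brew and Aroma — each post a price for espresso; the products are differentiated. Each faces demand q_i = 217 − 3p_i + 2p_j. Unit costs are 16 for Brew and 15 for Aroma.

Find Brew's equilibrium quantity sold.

150.1875

Brew's profit: π = (p_{Brew} − 16)(217 − 3p_{Brew} + 2p_{Aroma}).
∂π/∂p_{Brew} = 265 − 6p_{Brew} + 2p_{Aroma} = 0 ⇒ p_{Brew} = 265/6 + (1/3)p_{Aroma}.
Similarly p_{Aroma} = 131/3 + (1/3)p_{Brew}.
Solving the two reaction functions simultaneously: (1 − (1/3)(1/3))p_{Brew} = 265/6 + (1/3)·(131/3), so (8/9)p_{Brew} = 1057/18 and p_{Brew} = 66.0625.
Then p_{Aroma} = 131/3 + (1/3)·66.0625 = 65.6875.
q_{Brew} = 217 − 3·66.0625 + 2·65.6875 = 150.1875.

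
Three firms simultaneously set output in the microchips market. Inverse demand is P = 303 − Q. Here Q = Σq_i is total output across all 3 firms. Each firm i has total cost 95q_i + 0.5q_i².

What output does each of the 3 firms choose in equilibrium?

41.6

A representative firm's profit is π_i = q_i(303 − Q) − 95q_i − 0.5q_i², with Q = q_i + Σ_{j≠i} q_j.
First-order condition: 208 − 3q_i − Σ_{j≠i} q_j = 0.
Imposing symmetry (q_j = q for all j) turns Σ_{j≠i} q_j into 2q, so 208 = 5q and q = 41.6.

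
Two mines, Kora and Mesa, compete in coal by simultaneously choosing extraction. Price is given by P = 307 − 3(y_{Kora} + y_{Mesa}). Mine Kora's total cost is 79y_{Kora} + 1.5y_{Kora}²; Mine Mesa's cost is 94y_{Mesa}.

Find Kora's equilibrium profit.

Mine Kora's profit: π = y_{Kora}(307 − 3(y_{Kora} + y_{Mesa})) − 79y_{Kora} − 1.5y_{Kora}².
∂π/∂y_{Kora} = 228 − 9y_{Kora} − 3y_{Mesa} = 0, so y_{Kora} = 76/3 − (1/3)y_{Mesa}.
For Mesa: ∂π/∂y_{Mesa} = 213 − 6y_{Mesa} − 3y_{Kora} = 0 ⇒ y_{Mesa} = 35.5 − 0.5y_{Kora}.
Plugging y_{Mesa} into Kora's best response: y_{Kora} = 76/3 − (1/3)(35.5 − 0.5y_{Kora}) ⇒ (5/6)y_{Kora} = 13.5, so y_{Kora} = 16.2.
Then y_{Mesa} = 35.5 − 0.5·16.2 = 27.4.
Price P = 307 − 3·43.6 = 176.2.
Kora's profit: (176.2 − 79)·16.2 − 1.5(16.2)² = 1180.98.

1180.98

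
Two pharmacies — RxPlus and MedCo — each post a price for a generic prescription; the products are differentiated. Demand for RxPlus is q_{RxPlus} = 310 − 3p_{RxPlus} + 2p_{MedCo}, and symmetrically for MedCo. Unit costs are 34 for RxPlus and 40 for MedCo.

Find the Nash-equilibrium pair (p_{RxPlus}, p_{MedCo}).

104.125, 106.375

RxPlus's profit: π = (p_{RxPlus} − 34)(310 − 3p_{RxPlus} + 2p_{MedCo}).
∂π/∂p_{RxPlus} = 412 − 6p_{RxPlus} + 2p_{MedCo} = 0 ⇒ p_{RxPlus} = 206/3 + (1/3)p_{MedCo}.
Similarly p_{MedCo} = 215/3 + (1/3)p_{RxPlus}.
Plugging p_{MedCo} into RxPlus's best response: p_{RxPlus} = 206/3 + (1/3)(215/3 + (1/3)p_{RxPlus}) ⇒ (8/9)p_{RxPlus} = 833/9, so p_{RxPlus} = 104.125.
Then p_{MedCo} = 215/3 + (1/3)·104.125 = 106.375.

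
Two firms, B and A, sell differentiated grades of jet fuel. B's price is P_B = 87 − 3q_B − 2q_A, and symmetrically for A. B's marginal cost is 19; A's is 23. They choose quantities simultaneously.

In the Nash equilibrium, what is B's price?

45.25

Firm B's profit: π = q_B(87 − 3q_B − 2q_A) − 19q_B.
∂π/∂q_B = 68 − 6q_B − 2q_A = 0 ⇒ q_B = 34/3 − (1/3)q_A.
Similarly q_A = 32/3 − (1/3)q_B.
Substituting the second reaction function into the first: q_B = 34/3 − (1/3)(32/3 − (1/3)q_B), which gives (8/9)q_B = 70/9 ⇒ q_B = 8.75.
Then q_A = 32/3 − (1/3)·8.75 = 7.75.
P_B = 87 − 3·8.75 − 2·7.75 = 45.25.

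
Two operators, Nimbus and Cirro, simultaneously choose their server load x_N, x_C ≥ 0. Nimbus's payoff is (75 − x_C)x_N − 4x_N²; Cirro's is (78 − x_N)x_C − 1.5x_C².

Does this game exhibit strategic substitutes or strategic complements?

strategic substitutes

Expanding Nimbus's payoff: 75x_N − x_Cx_N − 4x_N².
∂π/∂x_N = 75 − x_C − 8x_N = 0, so x_N = 9.375 − 0.125x_C.
The best-response slope dx_N/dx_C = −0.125 < 0: the reaction function is downward-sloping, so the choices are strategic substitutes.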